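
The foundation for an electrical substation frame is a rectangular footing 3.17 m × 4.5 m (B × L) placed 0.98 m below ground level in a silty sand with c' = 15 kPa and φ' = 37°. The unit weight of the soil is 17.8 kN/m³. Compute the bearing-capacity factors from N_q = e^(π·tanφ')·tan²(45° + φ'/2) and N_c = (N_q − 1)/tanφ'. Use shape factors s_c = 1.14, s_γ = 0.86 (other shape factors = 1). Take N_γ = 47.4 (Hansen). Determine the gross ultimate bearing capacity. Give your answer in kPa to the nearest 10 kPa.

q_ult ≈ 2850 kPa

tan37° = 0.7536, so N_q = e^(π×0.7536)·tan²(63.5°) = 10.669 × 4.023 = 42.92.
N_c = (42.92 − 1)/tan37° = 55.63.
q = γ·D_f = 17.8 × 0.98 = 17.444 kPa.
c·N_c·s_c = 15 × 55.63 × 1.14 = 951.27 kPa
q·N_q = 17.444 × 42.92 = 748.69 kPa
0.5·γ·B·N_γ·s_γ = 0.5 × 17.8 × 3.17 × 47.4 × 0.86 = 1150.1 kPa
q_ult = 951.27 + 748.69 + 1150.1 = 2850 kPa.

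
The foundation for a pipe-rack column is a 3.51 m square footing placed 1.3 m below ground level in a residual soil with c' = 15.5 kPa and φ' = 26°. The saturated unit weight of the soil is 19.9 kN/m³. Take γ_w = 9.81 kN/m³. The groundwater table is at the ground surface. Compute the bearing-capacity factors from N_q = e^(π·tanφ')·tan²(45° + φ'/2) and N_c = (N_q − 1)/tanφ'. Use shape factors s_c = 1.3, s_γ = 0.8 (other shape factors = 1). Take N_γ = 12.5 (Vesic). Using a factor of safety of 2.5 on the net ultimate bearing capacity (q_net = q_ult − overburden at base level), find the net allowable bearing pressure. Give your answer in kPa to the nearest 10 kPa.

q_all(net) ≈ 310 kPa

N_q = e^(π·tan26°)·tan²(58°) = 11.85; N_c = (N_q − 1)/tanφ' = 22.25.
With the water table at the surface the whole profile is submerged: γ' = 19.9 − 9.81 = 10.09 kN/m³, so q = γ'·D_f = 13.117 kPa; the same γ' applies in the ½γBN_γ term.
q_ult = c·N_c·s_c + q·N_q + 0.5·γ·B·N_γ·s_γ
     = 15.5 × 22.254 × 1.3 + 13.117 × 11.854 + 0.5 × 10.09 × 3.51 × 12.5 × 0.8
     = 448.43 + 155.49 + 177.08 = 781 kPa.
q_net = 781 − 13.117 = 767.88 kPa.
q_all(net) = 767.88 / 2.5 = 307.15 kPa.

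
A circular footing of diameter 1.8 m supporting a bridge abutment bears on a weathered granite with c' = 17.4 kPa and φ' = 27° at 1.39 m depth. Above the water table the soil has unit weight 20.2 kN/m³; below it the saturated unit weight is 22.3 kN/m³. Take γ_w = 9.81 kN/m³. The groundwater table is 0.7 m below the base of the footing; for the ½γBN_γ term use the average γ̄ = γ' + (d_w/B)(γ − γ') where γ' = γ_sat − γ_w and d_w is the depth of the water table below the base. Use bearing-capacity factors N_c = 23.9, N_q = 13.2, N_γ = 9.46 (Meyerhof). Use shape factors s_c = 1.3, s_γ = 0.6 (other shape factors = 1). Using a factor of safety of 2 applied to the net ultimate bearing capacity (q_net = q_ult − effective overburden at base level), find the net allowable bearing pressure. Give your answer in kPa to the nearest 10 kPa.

q_all(net) ≈ 480 kPa

Effective surcharge at the founding depth q = γ·D_f = 20.2 × 1.39 = 28.078 kPa.
With d_w = 0.7 m < B, γ̄ = 12.49 + (0.7/1.8) × (20.2 − 12.49) = 15.488 kN/m³.
q_ult = c·N_c·s_c + q·N_q + 0.5·γ·B·N_γ·s_γ
     = 17.4 × 23.9 × 1.3 + 28.078 × 13.2 + 0.5 × 15.488 × 1.8 × 9.46 × 0.6
     = 540.62 + 370.63 + 79.121 = 990.37 kPa.
Net ultimate: q_net = 990.37 − 28.078 = 962.29 kPa.
q_all(net) = 962.29 / 2 = 481.15 kPa.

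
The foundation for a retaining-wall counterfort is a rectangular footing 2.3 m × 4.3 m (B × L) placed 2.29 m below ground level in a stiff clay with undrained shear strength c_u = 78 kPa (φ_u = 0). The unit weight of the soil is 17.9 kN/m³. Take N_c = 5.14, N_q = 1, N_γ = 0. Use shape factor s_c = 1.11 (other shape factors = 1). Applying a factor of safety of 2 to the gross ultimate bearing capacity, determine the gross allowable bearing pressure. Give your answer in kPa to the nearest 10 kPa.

q = γ·D_f = 17.9 × 2.29 = 40.991 kPa.
c·N_c·s_c = 78 × 5.14 × 1.11 = 445.02 kPa
q·N_q = 40.991 × 1 = 40.991 kPa
q_ult = 445.02 + 40.991 = 486.01 kPa.
q_all = q_ult / FS = 486.01 / 2 = 243.01 kPa.

q_all ≈ 240 kPa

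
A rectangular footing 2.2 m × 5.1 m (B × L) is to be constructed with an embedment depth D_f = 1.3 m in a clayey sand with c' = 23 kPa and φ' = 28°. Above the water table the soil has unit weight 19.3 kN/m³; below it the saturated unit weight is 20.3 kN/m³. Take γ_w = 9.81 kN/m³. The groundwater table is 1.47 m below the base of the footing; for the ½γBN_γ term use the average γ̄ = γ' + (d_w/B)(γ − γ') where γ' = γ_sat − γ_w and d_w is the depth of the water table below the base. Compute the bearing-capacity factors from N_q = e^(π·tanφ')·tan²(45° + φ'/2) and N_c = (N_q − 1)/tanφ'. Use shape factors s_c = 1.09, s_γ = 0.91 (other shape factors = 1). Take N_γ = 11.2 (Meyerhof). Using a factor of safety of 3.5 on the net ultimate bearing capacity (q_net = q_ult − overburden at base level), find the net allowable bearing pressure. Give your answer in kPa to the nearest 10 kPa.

N_q = e^(π·tan28°)·tan²(59°) = 14.72; N_c = (N_q − 1)/tanφ' = 25.8.
Effective surcharge at the founding depth q = γ·D_f = 19.3 × 1.3 = 25.09 kPa.
With d_w = 1.47 m < B, γ̄ = 10.49 + (1.47/2.2) × (19.3 − 10.49) = 16.377 kN/m³.
q_ult = c·N_c·s_c + q·N_q + 0.5·γ·B·N_γ·s_γ
     = 23 × 25.803 × 1.09 + 25.09 × 14.72 + 0.5 × 16.377 × 2.2 × 11.2 × 0.91
     = 646.89 + 369.32 + 183.6 = 1199.8 kPa.
q_net = 1199.8 − 25.09 = 1174.7 kPa.
q_all(net) = 1174.7 / 3.5 = 335.64 kPa.

q_all(net) ≈ 340 kPa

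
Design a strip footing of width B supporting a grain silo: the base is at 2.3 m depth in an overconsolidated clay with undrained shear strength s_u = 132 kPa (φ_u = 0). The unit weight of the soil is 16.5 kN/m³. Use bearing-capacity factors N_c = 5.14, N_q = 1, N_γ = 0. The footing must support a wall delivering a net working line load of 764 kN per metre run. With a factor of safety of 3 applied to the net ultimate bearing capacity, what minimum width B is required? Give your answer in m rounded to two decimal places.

B = 3.38 m

q = γ·D_f = 16.5 × 2.3 = 37.95 kPa.
c·N_c = 132 × 5.14 = 678.48 kPa
q·N_q = 37.95 × 1 = 37.95 kPa
q_ult = 678.48 + 37.95 = 716.43 kPa.
For φ = 0 the ½γBN_γ term vanishes, so q_ult is independent of B. q_net = 716.43 − 37.95 = 678.48 kPa; q_all(net) = 678.48/3 = 226.16 kPa.
Required width B = w / q_all(net) = 764 / 226.16 = 3.378 m.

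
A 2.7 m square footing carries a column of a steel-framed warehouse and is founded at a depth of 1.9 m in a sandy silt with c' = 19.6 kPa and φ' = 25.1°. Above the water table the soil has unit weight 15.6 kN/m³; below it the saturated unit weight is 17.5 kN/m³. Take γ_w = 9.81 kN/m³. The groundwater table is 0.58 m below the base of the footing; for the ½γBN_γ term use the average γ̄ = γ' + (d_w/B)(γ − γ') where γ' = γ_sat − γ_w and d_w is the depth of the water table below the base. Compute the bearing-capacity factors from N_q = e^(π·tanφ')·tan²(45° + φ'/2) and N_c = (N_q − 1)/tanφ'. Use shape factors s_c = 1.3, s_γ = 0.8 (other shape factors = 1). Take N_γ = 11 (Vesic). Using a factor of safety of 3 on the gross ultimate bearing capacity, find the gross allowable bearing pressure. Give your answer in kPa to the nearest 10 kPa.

q_all ≈ 320 kPa

N_q = e^(π·tan25.1°)·tan²(57.55°) = 10.78; N_c = (N_q − 1)/tanφ' = 20.87.
Overburden at base level: q = 15.6 × 1.9 = 29.64 kPa.
The water table is 0.58 m below the base (< B = 2.7 m), so the ½γBN_γ term uses γ̄ = γ' + (d_w/B)(γ − γ') = 7.69 + (0.58/2.7)(15.6 − 7.69) = 9.3892 kN/m³.
Cohesion term c·N_c·s_c = 19.6 × 20.867 × 1.3 = 531.7 kPa; surcharge term q·N_q = 29.64 × 10.775 = 319.37 kPa; self-weight term 0.5·γ·B·N_γ·s_γ = 0.5 × 9.3892 × 2.7 × 11 × 0.8 = 111.54 kPa.
q_ult = 531.7 + 319.37 + 111.54 = 962.62 kPa.
q_all = 962.62 / 3 = 320.87 kPa.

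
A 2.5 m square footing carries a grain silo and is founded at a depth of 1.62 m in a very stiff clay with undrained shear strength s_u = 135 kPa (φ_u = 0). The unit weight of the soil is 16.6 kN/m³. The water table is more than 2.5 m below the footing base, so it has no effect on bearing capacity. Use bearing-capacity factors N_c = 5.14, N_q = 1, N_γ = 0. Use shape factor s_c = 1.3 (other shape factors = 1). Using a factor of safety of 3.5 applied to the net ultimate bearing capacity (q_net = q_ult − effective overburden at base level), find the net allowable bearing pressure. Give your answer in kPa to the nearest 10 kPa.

q_all(net) ≈ 260 kPa

Effective surcharge at the founding depth q = γ·D_f = 16.6 × 1.62 = 26.892 kPa.
q_ult = c·N_c·s_c + q·N_q
     = 135 × 5.14 × 1.3 + 26.892 × 1
     = 902.07 + 26.892 = 928.96 kPa.
Net ultimate: q_net = 928.96 − 26.892 = 902.07 kPa.
q_all(net) = 902.07 / 3.5 = 257.73 kPa.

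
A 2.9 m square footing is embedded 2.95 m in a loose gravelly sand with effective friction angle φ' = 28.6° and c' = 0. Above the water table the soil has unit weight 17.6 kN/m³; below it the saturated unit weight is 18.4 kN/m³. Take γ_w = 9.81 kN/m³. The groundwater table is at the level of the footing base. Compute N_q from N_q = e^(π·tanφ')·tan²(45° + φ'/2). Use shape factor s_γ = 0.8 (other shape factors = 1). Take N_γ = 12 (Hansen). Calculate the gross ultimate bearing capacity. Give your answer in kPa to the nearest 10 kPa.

q_ult ≈ 940 kPa

tan28.6° = 0.5452, so N_q = e^(π×0.5452)·tan²(59.3°) = 5.545 × 2.837 = 15.73.
Overburden at base level: q = 17.6 × 2.95 = 51.92 kPa.
Below the base the soil is submerged, so the ½γBN_γ term uses γ' = 18.4 − 9.81 = 8.59 kN/m³.
Surcharge term q·N_q = 51.92 × 15.728 = 816.58 kPa; self-weight term 0.5·γ·B·N_γ·s_γ = 0.5 × 8.59 × 2.9 × 12 × 0.8 = 119.57 kPa.
q_ult = 816.58 + 119.57 = 936.16 kPa.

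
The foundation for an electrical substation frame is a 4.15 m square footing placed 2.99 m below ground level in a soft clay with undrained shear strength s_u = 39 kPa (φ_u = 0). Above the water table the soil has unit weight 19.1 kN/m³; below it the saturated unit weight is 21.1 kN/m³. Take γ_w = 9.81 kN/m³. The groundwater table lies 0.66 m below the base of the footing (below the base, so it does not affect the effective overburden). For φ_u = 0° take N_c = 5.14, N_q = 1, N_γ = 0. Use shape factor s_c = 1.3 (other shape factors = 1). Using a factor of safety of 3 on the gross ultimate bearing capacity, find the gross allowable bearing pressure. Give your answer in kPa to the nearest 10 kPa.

Effective surcharge at the founding depth q = γ·D_f = 19.1 × 2.99 = 57.109 kPa.
q_ult = c·N_c·s_c + q·N_q
     = 39 × 5.14 × 1.3 + 57.109 × 1
     = 260.6 + 57.109 = 317.71 kPa.
q_all = 317.71 / 3 = 105.9 kPa.

q_all ≈ 110 kPa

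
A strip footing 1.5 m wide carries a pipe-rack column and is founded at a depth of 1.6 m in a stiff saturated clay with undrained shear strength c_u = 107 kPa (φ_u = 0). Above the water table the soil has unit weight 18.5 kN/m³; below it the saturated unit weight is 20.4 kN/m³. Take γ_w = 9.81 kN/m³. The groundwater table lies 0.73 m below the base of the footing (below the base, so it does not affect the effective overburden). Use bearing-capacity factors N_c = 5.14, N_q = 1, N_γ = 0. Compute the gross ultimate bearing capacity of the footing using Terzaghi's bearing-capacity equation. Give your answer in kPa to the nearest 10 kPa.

Effective surcharge at the founding depth q = γ·D_f = 18.5 × 1.6 = 29.6 kPa.
q_ult = c·N_c + q·N_q
     = 107 × 5.14 + 29.6 × 1
     = 549.98 + 29.6 = 579.58 kPa.

q_ult ≈ 580 kPa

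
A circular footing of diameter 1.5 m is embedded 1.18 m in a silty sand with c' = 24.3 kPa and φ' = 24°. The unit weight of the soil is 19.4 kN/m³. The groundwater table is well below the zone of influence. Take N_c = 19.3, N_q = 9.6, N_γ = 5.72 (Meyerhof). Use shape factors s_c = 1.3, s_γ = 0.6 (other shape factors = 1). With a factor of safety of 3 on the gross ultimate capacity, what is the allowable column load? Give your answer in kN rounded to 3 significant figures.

q = γ·D_f = 19.4 × 1.18 = 22.892 kPa.
c·N_c·s_c = 24.3 × 19.3 × 1.3 = 609.69 kPa
q·N_q = 22.892 × 9.6 = 219.76 kPa
0.5·γ·B·N_γ·s_γ = 0.5 × 19.4 × 1.5 × 5.72 × 0.6 = 49.936 kPa
q_ult = 609.69 + 219.76 + 49.936 = 879.39 kPa.
Gross allowable pressure q_all = 879.39 / 3 = 293.13 kPa.
Footing area = 1.7671 m², so allowable column load = 293.13 × 1.7671 = 517.99 kN.

P_all ≈ 518 kN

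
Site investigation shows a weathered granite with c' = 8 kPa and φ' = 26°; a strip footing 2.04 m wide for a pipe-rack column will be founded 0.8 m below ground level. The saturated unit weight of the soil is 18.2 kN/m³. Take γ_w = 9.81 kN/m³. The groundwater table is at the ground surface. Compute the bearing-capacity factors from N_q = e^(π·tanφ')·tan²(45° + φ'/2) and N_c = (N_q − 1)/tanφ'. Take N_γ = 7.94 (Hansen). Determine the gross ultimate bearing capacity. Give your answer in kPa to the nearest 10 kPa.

q_ult ≈ 330 kPa

tan26° = 0.4877, so N_q = e^(π×0.4877)·tan²(58°) = 4.629 × 2.561 = 11.85.
N_c = (11.85 − 1)/tan26° = 22.25.
γ' = 18.2 − 9.81 = 8.39 kN/m³ (submerged throughout). q = 8.39 × 0.8 = 6.712 kPa; the same γ' applies in the ½γBN_γ term.
c·N_c = 8 × 22.254 = 178.04 kPa
q·N_q = 6.712 × 11.854 = 79.565 kPa
0.5·γ·B·N_γ = 0.5 × 8.39 × 2.04 × 7.94 = 67.949 kPa
q_ult = 178.04 + 79.565 + 67.949 = 325.55 kPa.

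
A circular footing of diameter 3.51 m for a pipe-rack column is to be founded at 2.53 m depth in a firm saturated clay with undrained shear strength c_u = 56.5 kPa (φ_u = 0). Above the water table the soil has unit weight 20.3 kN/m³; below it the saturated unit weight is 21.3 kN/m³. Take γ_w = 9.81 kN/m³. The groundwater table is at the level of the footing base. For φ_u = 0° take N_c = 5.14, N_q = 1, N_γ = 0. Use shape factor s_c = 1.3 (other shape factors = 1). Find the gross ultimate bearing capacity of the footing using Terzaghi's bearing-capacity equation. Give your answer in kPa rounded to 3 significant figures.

q = γ·D_f = 20.3 × 2.53 = 51.359 kPa.
c·N_c·s_c = 56.5 × 5.14 × 1.3 = 377.53 kPa
q·N_q = 51.359 × 1 = 51.359 kPa
q_ult = 377.53 + 51.359 = 428.89 kPa.

q_ult ≈ 429 kPa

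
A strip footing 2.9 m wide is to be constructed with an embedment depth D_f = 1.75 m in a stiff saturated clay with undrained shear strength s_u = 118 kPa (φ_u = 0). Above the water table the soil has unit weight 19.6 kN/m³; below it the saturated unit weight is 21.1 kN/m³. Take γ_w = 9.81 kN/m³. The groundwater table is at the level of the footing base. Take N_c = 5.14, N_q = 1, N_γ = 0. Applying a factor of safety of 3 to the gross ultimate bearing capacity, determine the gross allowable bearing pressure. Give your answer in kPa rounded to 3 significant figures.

q_all ≈ 214 kPa

Effective surcharge at the founding depth q = γ·D_f = 19.6 × 1.75 = 34.3 kPa.
q_ult = c·N_c + q·N_q
     = 118 × 5.14 + 34.3 × 1
     = 606.52 + 34.3 = 640.82 kPa.
q_all = q_ult / FS = 640.82 / 3 = 213.61 kPa.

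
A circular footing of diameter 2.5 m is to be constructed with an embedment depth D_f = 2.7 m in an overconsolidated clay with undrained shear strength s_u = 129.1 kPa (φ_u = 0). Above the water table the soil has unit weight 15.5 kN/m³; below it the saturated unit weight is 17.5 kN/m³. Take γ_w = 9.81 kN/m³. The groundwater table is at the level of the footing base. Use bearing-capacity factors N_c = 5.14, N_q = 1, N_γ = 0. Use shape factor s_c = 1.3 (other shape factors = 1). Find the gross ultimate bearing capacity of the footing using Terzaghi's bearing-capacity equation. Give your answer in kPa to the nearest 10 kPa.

q = γ·D_f = 15.5 × 2.7 = 41.85 kPa.
c·N_c·s_c = 129.1 × 5.14 × 1.3 = 862.65 kPa
q·N_q = 41.85 × 1 = 41.85 kPa
q_ult = 862.65 + 41.85 = 904.5 kPa.

q_ult ≈ 900 kPa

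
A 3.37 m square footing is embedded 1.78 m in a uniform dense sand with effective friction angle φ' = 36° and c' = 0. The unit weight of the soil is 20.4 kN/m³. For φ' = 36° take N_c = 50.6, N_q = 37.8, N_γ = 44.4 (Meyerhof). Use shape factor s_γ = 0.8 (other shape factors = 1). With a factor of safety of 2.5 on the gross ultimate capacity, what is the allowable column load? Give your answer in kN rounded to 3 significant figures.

q = γ·D_f = 20.4 × 1.78 = 36.312 kPa.
q·N_q = 36.312 × 37.8 = 1372.6 kPa
0.5·γ·B·N_γ·s_γ = 0.5 × 20.4 × 3.37 × 44.4 × 0.8 = 1221 kPa
q_ult = 1372.6 + 1221 = 2593.6 kPa.
Gross allowable pressure q_all = 2593.6 / 2.5 = 1037.4 kPa.
Footing area = 11.3569 m², so allowable column load = 1037.4 × 11.3569 = 11782 kN.

P_all ≈ 11800 kN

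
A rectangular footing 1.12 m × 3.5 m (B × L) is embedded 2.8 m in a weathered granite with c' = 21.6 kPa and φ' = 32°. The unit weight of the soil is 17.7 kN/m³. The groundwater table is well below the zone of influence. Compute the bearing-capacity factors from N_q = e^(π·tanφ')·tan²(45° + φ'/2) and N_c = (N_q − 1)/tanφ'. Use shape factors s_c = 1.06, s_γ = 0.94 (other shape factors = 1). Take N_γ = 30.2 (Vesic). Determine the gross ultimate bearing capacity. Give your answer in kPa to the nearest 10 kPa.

q_ult ≈ 2240 kPa

tan32° = 0.6249, so N_q = e^(π×0.6249)·tan²(61°) = 7.121 × 3.255 = 23.18.
N_c = (23.18 − 1)/tan32° = 35.49.
Overburden at base level: q = 17.7 × 2.8 = 49.56 kPa.
Cohesion term c·N_c·s_c = 21.6 × 35.49 × 1.06 = 812.59 kPa; surcharge term q·N_q = 49.56 × 23.177 = 1148.6 kPa; self-weight term 0.5·γ·B·N_γ·s_γ = 0.5 × 17.7 × 1.12 × 30.2 × 0.94 = 281.38 kPa.
q_ult = 812.59 + 1148.6 + 281.38 = 2242.6 kPa.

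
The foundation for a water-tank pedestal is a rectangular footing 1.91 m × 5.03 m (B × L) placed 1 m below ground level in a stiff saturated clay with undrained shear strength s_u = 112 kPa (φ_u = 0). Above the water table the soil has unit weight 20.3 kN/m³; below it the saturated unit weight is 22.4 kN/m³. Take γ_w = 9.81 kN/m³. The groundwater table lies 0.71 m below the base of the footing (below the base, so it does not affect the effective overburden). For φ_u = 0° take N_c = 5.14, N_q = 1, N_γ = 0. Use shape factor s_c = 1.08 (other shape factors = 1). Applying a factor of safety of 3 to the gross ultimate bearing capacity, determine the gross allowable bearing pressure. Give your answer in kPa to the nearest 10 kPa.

Overburden at base level: q = 20.3 × 1 = 20.3 kPa.
Cohesion term c·N_c·s_c = 112 × 5.14 × 1.08 = 621.73 kPa; surcharge term q·N_q = 20.3 × 1 = 20.3 kPa.
q_ult = 621.73 + 20.3 = 642.03 kPa.
q_all = q_ult / FS = 642.03 / 3 = 214.01 kPa.

q_all ≈ 210 kPa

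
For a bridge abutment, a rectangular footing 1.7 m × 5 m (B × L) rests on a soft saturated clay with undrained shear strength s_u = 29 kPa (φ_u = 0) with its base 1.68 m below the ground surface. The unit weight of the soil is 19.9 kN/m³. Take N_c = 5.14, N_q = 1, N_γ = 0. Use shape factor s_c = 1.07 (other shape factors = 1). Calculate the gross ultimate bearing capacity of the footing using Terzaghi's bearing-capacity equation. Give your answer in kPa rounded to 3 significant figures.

q_ult ≈ 193 kPa

Effective surcharge at the founding depth q = γ·D_f = 19.9 × 1.68 = 33.432 kPa.
q_ult = c·N_c·s_c + q·N_q
     = 29 × 5.14 × 1.07 + 33.432 × 1
     = 159.49 + 33.432 = 192.93 kPa.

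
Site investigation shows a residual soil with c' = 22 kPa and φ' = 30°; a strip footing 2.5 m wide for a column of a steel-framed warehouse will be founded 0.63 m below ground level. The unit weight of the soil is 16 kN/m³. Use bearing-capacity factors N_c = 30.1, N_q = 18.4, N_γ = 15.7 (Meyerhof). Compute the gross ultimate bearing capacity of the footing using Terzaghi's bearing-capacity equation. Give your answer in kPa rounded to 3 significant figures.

q = γ·D_f = 16 × 0.63 = 10.08 kPa.
c·N_c = 22 × 30.1 = 662.2 kPa
q·N_q = 10.08 × 18.4 = 185.47 kPa
0.5·γ·B·N_γ = 0.5 × 16 × 2.5 × 15.7 = 314 kPa
q_ult = 662.2 + 185.47 + 314 = 1161.7 kPa.

q_ult ≈ 1160 kPa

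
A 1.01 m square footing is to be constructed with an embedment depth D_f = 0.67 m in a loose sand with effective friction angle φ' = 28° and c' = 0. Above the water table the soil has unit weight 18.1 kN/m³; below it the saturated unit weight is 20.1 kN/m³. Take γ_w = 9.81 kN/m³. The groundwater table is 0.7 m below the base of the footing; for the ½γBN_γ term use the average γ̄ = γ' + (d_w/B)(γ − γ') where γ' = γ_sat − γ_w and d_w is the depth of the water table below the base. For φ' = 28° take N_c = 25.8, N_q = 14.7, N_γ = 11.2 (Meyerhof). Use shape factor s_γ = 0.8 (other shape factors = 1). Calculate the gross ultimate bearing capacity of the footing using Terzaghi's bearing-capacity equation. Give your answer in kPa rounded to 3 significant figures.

q_ult ≈ 249 kPa

Effective surcharge at the founding depth q = γ·D_f = 18.1 × 0.67 = 12.127 kPa.
With d_w = 0.7 m < B, γ̄ = 10.29 + (0.7/1.01) × (18.1 − 10.29) = 15.703 kN/m³.
q_ult = q·N_q + 0.5·γ·B·N_γ·s_γ
     = 12.127 × 14.7 + 0.5 × 15.703 × 1.01 × 11.2 × 0.8
     = 178.27 + 71.052 = 249.32 kPa.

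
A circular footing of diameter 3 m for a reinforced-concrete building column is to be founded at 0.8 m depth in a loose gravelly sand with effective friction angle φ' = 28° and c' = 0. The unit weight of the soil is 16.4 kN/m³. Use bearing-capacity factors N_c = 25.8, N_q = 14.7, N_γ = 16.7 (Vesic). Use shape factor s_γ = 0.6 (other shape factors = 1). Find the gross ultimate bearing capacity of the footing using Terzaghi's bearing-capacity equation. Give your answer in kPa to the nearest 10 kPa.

q_ult ≈ 440 kPa

Effective surcharge at the founding depth q = γ·D_f = 16.4 × 0.8 = 13.12 kPa.
q_ult = q·N_q + 0.5·γ·B·N_γ·s_γ
     = 13.12 × 14.7 + 0.5 × 16.4 × 3 × 16.7 × 0.6
     = 192.86 + 246.49 = 439.36 kPa.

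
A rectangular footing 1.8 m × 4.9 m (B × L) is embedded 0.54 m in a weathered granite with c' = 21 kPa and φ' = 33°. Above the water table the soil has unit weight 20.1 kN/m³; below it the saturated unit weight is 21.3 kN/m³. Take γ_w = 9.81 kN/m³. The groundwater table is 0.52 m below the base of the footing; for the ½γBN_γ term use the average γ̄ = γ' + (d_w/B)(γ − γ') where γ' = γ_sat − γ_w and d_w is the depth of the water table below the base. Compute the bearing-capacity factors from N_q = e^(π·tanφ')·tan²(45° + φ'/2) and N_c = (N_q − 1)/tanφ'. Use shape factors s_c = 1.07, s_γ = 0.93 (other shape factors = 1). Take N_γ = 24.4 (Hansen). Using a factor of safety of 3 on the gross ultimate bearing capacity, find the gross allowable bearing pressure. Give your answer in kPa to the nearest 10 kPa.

q_all ≈ 480 kPa

N_q = e^(π·tan33°)·tan²(61.5°) = 26.09; N_c = (N_q − 1)/tanφ' = 38.64.
Effective surcharge at the founding depth q = γ·D_f = 20.1 × 0.54 = 10.854 kPa.
With d_w = 0.52 m < B, γ̄ = 11.49 + (0.52/1.8) × (20.1 − 11.49) = 13.977 kN/m³.
q_ult = c·N_c·s_c + q·N_q + 0.5·γ·B·N_γ·s_γ
     = 21 × 38.638 × 1.07 + 10.854 × 26.092 + 0.5 × 13.977 × 1.8 × 24.4 × 0.93
     = 868.2 + 283.2 + 285.46 = 1436.9 kPa.
q_all = 1436.9 / 3 = 478.95 kPa.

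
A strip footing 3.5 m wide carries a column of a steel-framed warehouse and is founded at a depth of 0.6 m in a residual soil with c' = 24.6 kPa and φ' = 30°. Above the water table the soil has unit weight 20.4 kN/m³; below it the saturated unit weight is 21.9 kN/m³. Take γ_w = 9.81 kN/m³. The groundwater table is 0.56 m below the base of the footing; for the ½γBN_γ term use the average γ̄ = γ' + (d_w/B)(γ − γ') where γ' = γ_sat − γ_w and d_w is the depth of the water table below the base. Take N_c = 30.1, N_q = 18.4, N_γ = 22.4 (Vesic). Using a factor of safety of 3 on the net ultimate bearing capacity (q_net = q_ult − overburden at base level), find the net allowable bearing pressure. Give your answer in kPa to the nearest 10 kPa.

q_all(net) ≈ 490 kPa

Overburden at base level: q = 20.4 × 0.6 = 12.24 kPa.
The water table is 0.56 m below the base (< B = 3.5 m), so the ½γBN_γ term uses γ̄ = γ' + (d_w/B)(γ − γ') = 12.09 + (0.56/3.5)(20.4 − 12.09) = 13.42 kN/m³.
Cohesion term c·N_c = 24.6 × 30.1 = 740.46 kPa; surcharge term q·N_q = 12.24 × 18.4 = 225.22 kPa; self-weight term 0.5·γ·B·N_γ = 0.5 × 13.42 × 3.5 × 22.4 = 526.05 kPa.
q_ult = 740.46 + 225.22 + 526.05 = 1491.7 kPa.
q_net = 1491.7 − 12.24 = 1479.5 kPa.
q_all(net) = 1479.5 / 3 = 493.16 kPa.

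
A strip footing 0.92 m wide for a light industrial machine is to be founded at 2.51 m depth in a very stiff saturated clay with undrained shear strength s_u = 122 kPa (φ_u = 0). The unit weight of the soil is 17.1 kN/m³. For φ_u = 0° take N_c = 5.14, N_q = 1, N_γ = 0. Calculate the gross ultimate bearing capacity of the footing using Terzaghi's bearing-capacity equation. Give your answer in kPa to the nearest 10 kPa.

q_ult ≈ 670 kPa

Effective surcharge at the founding depth q = γ·D_f = 17.1 × 2.51 = 42.921 kPa.
q_ult = c·N_c + q·N_q
     = 122 × 5.14 + 42.921 × 1
     = 627.08 + 42.921 = 670 kPa.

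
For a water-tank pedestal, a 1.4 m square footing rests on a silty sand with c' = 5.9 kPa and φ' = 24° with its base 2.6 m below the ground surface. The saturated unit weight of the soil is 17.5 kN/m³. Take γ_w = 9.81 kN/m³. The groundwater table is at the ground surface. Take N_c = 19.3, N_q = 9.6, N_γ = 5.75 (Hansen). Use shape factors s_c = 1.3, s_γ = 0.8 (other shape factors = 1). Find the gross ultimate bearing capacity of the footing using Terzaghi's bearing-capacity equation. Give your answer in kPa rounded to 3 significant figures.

q_ult ≈ 365 kPa

With the water table at the surface the whole profile is submerged: γ' = 17.5 − 9.81 = 7.69 kN/m³, so q = γ'·D_f = 19.994 kPa; the same γ' applies in the ½γBN_γ term.
q_ult = c·N_c·s_c + q·N_q + 0.5·γ·B·N_γ·s_γ
     = 5.9 × 19.3 × 1.3 + 19.994 × 9.6 + 0.5 × 7.69 × 1.4 × 5.75 × 0.8
     = 148.03 + 191.94 + 24.762 = 364.74 kPa.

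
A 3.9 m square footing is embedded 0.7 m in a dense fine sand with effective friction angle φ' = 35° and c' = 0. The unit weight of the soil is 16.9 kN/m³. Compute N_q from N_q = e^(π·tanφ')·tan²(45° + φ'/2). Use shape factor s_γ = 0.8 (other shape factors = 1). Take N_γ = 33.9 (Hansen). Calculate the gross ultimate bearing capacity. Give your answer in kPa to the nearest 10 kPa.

tan35° = 0.7002, so N_q = e^(π×0.7002)·tan²(62.5°) = 9.023 × 3.69 = 33.3.
Overburden at base level: q = 16.9 × 0.7 = 11.83 kPa.
Surcharge term q·N_q = 11.83 × 33.296 = 393.89 kPa; self-weight term 0.5·γ·B·N_γ·s_γ = 0.5 × 16.9 × 3.9 × 33.9 × 0.8 = 893.74 kPa.
q_ult = 393.89 + 893.74 = 1287.6 kPa.

q_ult ≈ 1290 kPa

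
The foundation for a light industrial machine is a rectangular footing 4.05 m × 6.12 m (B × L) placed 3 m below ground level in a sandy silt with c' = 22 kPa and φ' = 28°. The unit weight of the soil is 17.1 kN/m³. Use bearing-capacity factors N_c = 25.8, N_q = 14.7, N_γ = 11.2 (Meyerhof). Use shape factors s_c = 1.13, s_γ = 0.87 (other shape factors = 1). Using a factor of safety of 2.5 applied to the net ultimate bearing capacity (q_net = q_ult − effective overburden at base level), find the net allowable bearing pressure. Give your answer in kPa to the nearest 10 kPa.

Effective surcharge at the founding depth q = γ·D_f = 17.1 × 3 = 51.3 kPa.
q_ult = c·N_c·s_c + q·N_q + 0.5·γ·B·N_γ·s_γ
     = 22 × 25.8 × 1.13 + 51.3 × 14.7 + 0.5 × 17.1 × 4.05 × 11.2 × 0.87
     = 641.39 + 754.11 + 337.41 = 1732.9 kPa.
Net ultimate: q_net = 1732.9 − 51.3 = 1681.6 kPa.
q_all(net) = 1681.6 / 2.5 = 672.64 kPa.

q_all(net) ≈ 670 kPa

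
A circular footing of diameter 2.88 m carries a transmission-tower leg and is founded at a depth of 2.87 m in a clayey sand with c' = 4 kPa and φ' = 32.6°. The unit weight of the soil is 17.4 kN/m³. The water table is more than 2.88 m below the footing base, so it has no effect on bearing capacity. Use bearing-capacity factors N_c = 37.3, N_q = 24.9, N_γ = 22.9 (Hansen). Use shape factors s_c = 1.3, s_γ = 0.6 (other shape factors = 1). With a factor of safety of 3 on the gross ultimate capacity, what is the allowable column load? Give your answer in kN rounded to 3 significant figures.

P_all ≈ 3870 kN

q = γ·D_f = 17.4 × 2.87 = 49.938 kPa.
c·N_c·s_c = 4 × 37.3 × 1.3 = 193.96 kPa
q·N_q = 49.938 × 24.9 = 1243.5 kPa
0.5·γ·B·N_γ·s_γ = 0.5 × 17.4 × 2.88 × 22.9 × 0.6 = 344.27 kPa
q_ult = 193.96 + 1243.5 + 344.27 = 1781.7 kPa.
Gross allowable pressure q_all = 1781.7 / 3 = 593.9 kPa.
Footing area = 6.5144 m², so allowable column load = 593.9 × 6.5144 = 3868.9 kN.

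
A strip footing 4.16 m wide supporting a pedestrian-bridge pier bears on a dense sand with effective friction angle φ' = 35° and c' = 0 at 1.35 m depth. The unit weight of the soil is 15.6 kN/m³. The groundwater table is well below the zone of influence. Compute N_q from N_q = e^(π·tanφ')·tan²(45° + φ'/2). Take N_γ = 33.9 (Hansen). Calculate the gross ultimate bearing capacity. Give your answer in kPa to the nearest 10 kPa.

tan35° = 0.7002, so N_q = e^(π×0.7002)·tan²(62.5°) = 9.023 × 3.69 = 33.3.
q = γ·D_f = 15.6 × 1.35 = 21.06 kPa.
q·N_q = 21.06 × 33.296 = 701.22 kPa
0.5·γ·B·N_γ = 0.5 × 15.6 × 4.16 × 33.9 = 1100 kPa
q_ult = 701.22 + 1100 = 1801.2 kPa.

q_ult ≈ 1800 kPa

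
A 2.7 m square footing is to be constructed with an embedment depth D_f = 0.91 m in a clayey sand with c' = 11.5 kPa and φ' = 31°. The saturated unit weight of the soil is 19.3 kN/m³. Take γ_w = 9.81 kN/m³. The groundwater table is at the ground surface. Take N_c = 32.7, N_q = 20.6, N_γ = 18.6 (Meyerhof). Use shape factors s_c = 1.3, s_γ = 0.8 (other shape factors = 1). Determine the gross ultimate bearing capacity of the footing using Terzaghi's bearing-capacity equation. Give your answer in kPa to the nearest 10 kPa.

q_ult ≈ 860 kPa

Water table at ground surface, so effective unit weight γ' = 19.3 − 9.81 = 9.49 kN/m³ is used throughout; overburden q = 9.49 × 0.91 = 8.6359 kPa; the same γ' applies in the ½γBN_γ term.
Cohesion term c·N_c·s_c = 11.5 × 32.7 × 1.3 = 488.87 kPa; surcharge term q·N_q = 8.6359 × 20.6 = 177.9 kPa; self-weight term 0.5·γ·B·N_γ·s_γ = 0.5 × 9.49 × 2.7 × 18.6 × 0.8 = 190.64 kPa.
q_ult = 488.87 + 177.9 + 190.64 = 857.4 kPa.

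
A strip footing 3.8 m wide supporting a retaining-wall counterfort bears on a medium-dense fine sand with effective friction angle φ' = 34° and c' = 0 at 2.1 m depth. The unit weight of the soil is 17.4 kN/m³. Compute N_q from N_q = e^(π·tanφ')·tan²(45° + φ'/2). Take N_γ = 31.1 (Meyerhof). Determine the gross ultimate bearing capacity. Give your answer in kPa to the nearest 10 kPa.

tan34° = 0.6745, so N_q = e^(π×0.6745)·tan²(62°) = 8.323 × 3.537 = 29.44.
Effective surcharge at the founding depth q = γ·D_f = 17.4 × 2.1 = 36.54 kPa.
q_ult = q·N_q + 0.5·γ·B·N_γ
     = 36.54 × 29.44 + 0.5 × 17.4 × 3.8 × 31.1
     = 1075.7 + 1028.2 = 2103.9 kPa.

q_ult ≈ 2100 kPa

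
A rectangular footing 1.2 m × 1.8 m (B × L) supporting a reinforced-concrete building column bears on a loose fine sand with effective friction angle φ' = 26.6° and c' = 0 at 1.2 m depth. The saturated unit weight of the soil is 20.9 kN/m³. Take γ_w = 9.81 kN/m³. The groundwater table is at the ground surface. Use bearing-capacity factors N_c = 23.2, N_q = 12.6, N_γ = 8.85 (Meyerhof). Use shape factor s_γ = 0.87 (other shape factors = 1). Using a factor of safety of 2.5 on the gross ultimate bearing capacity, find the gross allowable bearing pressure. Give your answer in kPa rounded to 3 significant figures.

q_all ≈ 87.6 kPa

γ' = 20.9 − 9.81 = 11.09 kN/m³ (submerged throughout). q = 11.09 × 1.2 = 13.308 kPa; the same γ' applies in the ½γBN_γ term.
q·N_q = 13.308 × 12.6 = 167.68 kPa
0.5·γ·B·N_γ·s_γ = 0.5 × 11.09 × 1.2 × 8.85 × 0.87 = 51.232 kPa
q_ult = 167.68 + 51.232 = 218.91 kPa.
q_all = 218.91 / 2.5 = 87.565 kPa.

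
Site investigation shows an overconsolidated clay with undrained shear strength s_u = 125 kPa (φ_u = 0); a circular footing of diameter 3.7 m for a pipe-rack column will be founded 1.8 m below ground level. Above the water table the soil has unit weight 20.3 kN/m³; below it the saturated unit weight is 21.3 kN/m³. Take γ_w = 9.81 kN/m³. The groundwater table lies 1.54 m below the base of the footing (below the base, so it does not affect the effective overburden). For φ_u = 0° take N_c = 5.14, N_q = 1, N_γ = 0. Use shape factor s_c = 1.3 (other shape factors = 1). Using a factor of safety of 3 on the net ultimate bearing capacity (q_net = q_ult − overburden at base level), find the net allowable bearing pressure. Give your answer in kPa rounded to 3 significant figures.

q_all(net) ≈ 278 kPa

Overburden at base level: q = 20.3 × 1.8 = 36.54 kPa.
Cohesion term c·N_c·s_c = 125 × 5.14 × 1.3 = 835.25 kPa; surcharge term q·N_q = 36.54 × 1 = 36.54 kPa.
q_ult = 835.25 + 36.54 = 871.79 kPa.
q_net = 871.79 − 36.54 = 835.25 kPa.
q_all(net) = 835.25 / 3 = 278.42 kPa.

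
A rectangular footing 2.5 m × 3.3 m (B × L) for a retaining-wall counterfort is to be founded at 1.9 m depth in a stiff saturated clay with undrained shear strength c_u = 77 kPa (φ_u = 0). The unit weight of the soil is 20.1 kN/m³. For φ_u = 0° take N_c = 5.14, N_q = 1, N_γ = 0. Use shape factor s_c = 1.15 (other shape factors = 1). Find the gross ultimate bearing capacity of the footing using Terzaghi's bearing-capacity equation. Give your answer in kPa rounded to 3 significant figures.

Effective surcharge at the founding depth q = γ·D_f = 20.1 × 1.9 = 38.19 kPa.
q_ult = c·N_c·s_c + q·N_q
     = 77 × 5.14 × 1.15 + 38.19 × 1
     = 455.15 + 38.19 = 493.34 kPa.

q_ult ≈ 493 kPa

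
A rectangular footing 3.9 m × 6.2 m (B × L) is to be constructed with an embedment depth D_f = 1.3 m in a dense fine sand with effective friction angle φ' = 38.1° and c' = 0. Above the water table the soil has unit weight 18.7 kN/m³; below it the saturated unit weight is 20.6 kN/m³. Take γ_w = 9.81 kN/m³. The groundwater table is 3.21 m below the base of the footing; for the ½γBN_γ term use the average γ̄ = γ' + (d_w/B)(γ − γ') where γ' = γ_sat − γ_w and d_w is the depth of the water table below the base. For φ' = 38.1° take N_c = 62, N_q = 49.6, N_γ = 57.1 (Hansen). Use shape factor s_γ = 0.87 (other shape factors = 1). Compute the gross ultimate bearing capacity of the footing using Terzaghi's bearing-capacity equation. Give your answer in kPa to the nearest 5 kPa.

q = γ·D_f = 18.7 × 1.3 = 24.31 kPa.
γ' = 10.79 kN/m³; averaging over the depth B below the base, γ̄ = γ' + (d_w/B)(γ − γ') = 17.301 kN/m³.
q·N_q = 24.31 × 49.6 = 1205.8 kPa
0.5·γ·B·N_γ·s_γ = 0.5 × 17.301 × 3.9 × 57.1 × 0.87 = 1675.9 kPa
q_ult = 1205.8 + 1675.9 = 2881.7 kPa.

q_ult ≈ 2880 kPa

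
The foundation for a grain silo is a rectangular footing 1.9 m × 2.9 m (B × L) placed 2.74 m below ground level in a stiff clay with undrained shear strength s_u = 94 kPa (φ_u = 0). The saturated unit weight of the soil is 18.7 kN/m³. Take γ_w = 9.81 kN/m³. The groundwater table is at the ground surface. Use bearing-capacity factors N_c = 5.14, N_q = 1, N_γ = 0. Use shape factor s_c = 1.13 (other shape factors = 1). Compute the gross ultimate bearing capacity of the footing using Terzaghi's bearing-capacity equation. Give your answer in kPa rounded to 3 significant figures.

γ' = 18.7 − 9.81 = 8.89 kN/m³ (submerged throughout). q = 8.89 × 2.74 = 24.359 kPa.
c·N_c·s_c = 94 × 5.14 × 1.13 = 545.97 kPa
q·N_q = 24.359 × 1 = 24.359 kPa
q_ult = 545.97 + 24.359 = 570.33 kPa.

q_ult ≈ 570 kPa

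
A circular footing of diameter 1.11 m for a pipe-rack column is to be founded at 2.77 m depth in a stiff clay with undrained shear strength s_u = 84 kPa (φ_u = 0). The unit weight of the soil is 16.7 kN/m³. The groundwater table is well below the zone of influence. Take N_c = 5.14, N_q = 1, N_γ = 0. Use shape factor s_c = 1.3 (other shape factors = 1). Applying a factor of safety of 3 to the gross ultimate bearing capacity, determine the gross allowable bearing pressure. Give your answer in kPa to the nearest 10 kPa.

q_all ≈ 200 kPa

Effective surcharge at the founding depth q = γ·D_f = 16.7 × 2.77 = 46.259 kPa.
q_ult = c·N_c·s_c + q·N_q
     = 84 × 5.14 × 1.3 + 46.259 × 1
     = 561.29 + 46.259 = 607.55 kPa.
q_all = q_ult / FS = 607.55 / 3 = 202.52 kPa.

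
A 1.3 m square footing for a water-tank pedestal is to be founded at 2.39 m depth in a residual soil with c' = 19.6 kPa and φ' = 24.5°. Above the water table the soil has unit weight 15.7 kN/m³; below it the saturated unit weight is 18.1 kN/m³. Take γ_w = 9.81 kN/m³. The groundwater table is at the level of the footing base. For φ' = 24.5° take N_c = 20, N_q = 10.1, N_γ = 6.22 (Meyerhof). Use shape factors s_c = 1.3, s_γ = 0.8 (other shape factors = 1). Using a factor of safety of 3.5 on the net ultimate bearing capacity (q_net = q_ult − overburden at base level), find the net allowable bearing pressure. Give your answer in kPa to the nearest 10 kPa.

Overburden at base level: q = 15.7 × 2.39 = 37.523 kPa.
Below the base the soil is submerged, so the ½γBN_γ term uses γ' = 18.1 − 9.81 = 8.29 kN/m³.
Cohesion term c·N_c·s_c = 19.6 × 20 × 1.3 = 509.6 kPa; surcharge term q·N_q = 37.523 × 10.1 = 378.98 kPa; self-weight term 0.5·γ·B·N_γ·s_γ = 0.5 × 8.29 × 1.3 × 6.22 × 0.8 = 26.813 kPa.
q_ult = 509.6 + 378.98 + 26.813 = 915.4 kPa.
q_net = 915.4 − 37.523 = 877.87 kPa.
q_all(net) = 877.87 / 3.5 = 250.82 kPa.

q_all(net) ≈ 250 kPa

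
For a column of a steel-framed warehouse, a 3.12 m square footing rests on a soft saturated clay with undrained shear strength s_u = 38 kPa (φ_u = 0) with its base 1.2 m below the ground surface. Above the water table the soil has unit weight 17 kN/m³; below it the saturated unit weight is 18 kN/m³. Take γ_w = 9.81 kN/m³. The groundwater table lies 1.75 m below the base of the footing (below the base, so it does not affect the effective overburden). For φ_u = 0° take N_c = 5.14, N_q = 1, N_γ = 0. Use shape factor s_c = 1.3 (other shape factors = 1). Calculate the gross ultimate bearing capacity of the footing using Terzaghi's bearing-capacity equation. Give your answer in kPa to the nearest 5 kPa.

q_ult ≈ 275 kPa

Overburden at base level: q = 17 × 1.2 = 20.4 kPa.
Cohesion term c·N_c·s_c = 38 × 5.14 × 1.3 = 253.92 kPa; surcharge term q·N_q = 20.4 × 1 = 20.4 kPa.
q_ult = 253.92 + 20.4 = 274.32 kPa.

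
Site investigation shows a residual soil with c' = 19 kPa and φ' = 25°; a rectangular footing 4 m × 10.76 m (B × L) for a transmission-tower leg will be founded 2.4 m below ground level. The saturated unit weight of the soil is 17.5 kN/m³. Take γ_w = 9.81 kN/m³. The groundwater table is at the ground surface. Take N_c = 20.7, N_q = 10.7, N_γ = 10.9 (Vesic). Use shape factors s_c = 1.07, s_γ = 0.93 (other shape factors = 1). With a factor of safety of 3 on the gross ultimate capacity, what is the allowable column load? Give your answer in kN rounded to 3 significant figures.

γ' = 17.5 − 9.81 = 7.69 kN/m³ (submerged throughout). q = 7.69 × 2.4 = 18.456 kPa; the same γ' applies in the ½γBN_γ term.
c·N_c·s_c = 19 × 20.7 × 1.07 = 420.83 kPa
q·N_q = 18.456 × 10.7 = 197.48 kPa
0.5·γ·B·N_γ·s_γ = 0.5 × 7.69 × 4 × 10.9 × 0.93 = 155.91 kPa
q_ult = 420.83 + 197.48 + 155.91 = 774.22 kPa.
Gross allowable pressure q_all = 774.22 / 3 = 258.07 kPa.
Footing area = 43.04 m², so allowable column load = 258.07 × 43.04 = 11107 kN.

P_all ≈ 11100 kN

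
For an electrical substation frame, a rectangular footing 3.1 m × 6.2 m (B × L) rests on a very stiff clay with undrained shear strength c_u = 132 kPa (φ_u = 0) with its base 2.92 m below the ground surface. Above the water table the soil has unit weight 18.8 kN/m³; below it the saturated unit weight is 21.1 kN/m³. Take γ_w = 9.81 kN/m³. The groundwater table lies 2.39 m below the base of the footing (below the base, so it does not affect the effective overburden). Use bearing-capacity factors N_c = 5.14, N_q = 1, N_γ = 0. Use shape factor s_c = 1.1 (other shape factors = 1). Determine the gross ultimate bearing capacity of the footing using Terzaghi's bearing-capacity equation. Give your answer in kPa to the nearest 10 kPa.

q_ult ≈ 800 kPa

Effective surcharge at the founding depth q = γ·D_f = 18.8 × 2.92 = 54.896 kPa.
q_ult = c·N_c·s_c + q·N_q
     = 132 × 5.14 × 1.1 + 54.896 × 1
     = 746.33 + 54.896 = 801.22 kPa.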